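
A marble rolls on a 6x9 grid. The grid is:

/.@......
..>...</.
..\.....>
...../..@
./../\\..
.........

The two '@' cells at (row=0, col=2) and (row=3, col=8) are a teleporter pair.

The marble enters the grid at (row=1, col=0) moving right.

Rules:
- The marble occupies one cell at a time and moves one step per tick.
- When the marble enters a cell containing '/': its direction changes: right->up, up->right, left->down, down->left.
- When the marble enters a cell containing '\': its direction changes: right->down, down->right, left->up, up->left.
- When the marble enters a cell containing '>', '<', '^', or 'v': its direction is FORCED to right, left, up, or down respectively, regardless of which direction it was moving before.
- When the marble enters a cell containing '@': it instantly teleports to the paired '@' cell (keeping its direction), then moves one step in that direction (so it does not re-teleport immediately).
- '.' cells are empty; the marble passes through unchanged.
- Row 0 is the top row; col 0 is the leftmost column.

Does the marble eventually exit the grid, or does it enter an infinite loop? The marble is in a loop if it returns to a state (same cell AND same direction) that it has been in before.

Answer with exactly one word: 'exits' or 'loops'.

Step 1: enter (1,0), '.' pass, move right to (1,1)
Step 2: enter (1,1), '.' pass, move right to (1,2)
Step 3: enter (1,2), '>' forces right->right, move right to (1,3)
Step 4: enter (1,3), '.' pass, move right to (1,4)
Step 5: enter (1,4), '.' pass, move right to (1,5)
Step 6: enter (1,5), '.' pass, move right to (1,6)
Step 7: enter (1,6), '<' forces right->left, move left to (1,5)
Step 8: enter (1,5), '.' pass, move left to (1,4)
Step 9: enter (1,4), '.' pass, move left to (1,3)
Step 10: enter (1,3), '.' pass, move left to (1,2)
Step 11: enter (1,2), '>' forces left->right, move right to (1,3)
Step 12: at (1,3) dir=right — LOOP DETECTED (seen before)

Answer: loops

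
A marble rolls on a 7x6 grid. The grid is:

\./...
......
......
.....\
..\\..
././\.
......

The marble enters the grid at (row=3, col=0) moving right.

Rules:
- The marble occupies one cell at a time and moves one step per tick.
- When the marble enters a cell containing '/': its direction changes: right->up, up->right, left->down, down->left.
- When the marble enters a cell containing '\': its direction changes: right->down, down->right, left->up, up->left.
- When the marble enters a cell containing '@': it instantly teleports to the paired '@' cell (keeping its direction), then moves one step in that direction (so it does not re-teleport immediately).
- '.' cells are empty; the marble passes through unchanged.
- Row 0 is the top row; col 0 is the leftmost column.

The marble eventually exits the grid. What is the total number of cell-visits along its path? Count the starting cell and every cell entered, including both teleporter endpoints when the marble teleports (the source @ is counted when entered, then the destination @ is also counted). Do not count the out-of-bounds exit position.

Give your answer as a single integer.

Step 1: enter (3,0), '.' pass, move right to (3,1)
Step 2: enter (3,1), '.' pass, move right to (3,2)
Step 3: enter (3,2), '.' pass, move right to (3,3)
Step 4: enter (3,3), '.' pass, move right to (3,4)
Step 5: enter (3,4), '.' pass, move right to (3,5)
Step 6: enter (3,5), '\' deflects right->down, move down to (4,5)
Step 7: enter (4,5), '.' pass, move down to (5,5)
Step 8: enter (5,5), '.' pass, move down to (6,5)
Step 9: enter (6,5), '.' pass, move down to (7,5)
Step 10: at (7,5) — EXIT via bottom edge, pos 5
Path length (cell visits): 9

Answer: 9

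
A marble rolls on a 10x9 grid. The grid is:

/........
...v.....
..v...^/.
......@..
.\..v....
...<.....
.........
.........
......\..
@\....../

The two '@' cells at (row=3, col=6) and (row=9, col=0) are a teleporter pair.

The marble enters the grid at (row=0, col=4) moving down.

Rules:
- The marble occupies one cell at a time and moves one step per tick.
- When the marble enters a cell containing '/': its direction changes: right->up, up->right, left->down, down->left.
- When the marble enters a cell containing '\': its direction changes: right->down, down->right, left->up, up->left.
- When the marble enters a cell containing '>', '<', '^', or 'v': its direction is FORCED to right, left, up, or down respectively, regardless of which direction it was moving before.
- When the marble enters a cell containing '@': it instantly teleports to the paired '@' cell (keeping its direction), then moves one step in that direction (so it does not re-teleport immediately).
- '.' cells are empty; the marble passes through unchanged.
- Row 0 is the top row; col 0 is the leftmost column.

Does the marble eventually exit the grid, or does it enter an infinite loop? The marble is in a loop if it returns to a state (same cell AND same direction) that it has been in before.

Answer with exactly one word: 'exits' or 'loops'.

Answer: exits

Derivation:
Step 1: enter (0,4), '.' pass, move down to (1,4)
Step 2: enter (1,4), '.' pass, move down to (2,4)
Step 3: enter (2,4), '.' pass, move down to (3,4)
Step 4: enter (3,4), '.' pass, move down to (4,4)
Step 5: enter (4,4), 'v' forces down->down, move down to (5,4)
Step 6: enter (5,4), '.' pass, move down to (6,4)
Step 7: enter (6,4), '.' pass, move down to (7,4)
Step 8: enter (7,4), '.' pass, move down to (8,4)
Step 9: enter (8,4), '.' pass, move down to (9,4)
Step 10: enter (9,4), '.' pass, move down to (10,4)
Step 11: at (10,4) — EXIT via bottom edge, pos 4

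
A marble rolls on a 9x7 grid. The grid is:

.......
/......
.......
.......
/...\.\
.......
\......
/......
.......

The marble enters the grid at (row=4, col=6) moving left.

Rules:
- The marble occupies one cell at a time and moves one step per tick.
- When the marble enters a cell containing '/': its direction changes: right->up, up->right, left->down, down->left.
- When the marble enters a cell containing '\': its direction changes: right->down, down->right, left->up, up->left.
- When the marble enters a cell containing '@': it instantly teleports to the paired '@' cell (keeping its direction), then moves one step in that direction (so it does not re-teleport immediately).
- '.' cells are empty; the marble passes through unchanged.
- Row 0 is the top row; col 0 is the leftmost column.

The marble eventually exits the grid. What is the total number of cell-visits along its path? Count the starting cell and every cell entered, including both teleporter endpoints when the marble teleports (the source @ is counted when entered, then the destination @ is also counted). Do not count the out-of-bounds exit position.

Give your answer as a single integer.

Answer: 5

Derivation:
Step 1: enter (4,6), '\' deflects left->up, move up to (3,6)
Step 2: enter (3,6), '.' pass, move up to (2,6)
Step 3: enter (2,6), '.' pass, move up to (1,6)
Step 4: enter (1,6), '.' pass, move up to (0,6)
Step 5: enter (0,6), '.' pass, move up to (-1,6)
Step 6: at (-1,6) — EXIT via top edge, pos 6
Path length (cell visits): 5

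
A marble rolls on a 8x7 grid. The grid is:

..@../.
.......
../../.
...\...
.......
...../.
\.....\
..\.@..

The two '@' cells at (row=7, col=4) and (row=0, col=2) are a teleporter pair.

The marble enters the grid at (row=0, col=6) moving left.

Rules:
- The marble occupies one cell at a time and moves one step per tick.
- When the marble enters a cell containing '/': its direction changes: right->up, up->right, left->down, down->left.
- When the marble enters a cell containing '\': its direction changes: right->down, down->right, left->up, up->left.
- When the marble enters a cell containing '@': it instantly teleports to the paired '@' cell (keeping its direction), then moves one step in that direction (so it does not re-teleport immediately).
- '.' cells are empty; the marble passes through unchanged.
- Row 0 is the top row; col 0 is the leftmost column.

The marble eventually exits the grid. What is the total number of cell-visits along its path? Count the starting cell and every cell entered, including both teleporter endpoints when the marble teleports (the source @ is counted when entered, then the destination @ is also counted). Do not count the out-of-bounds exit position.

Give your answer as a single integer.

Step 1: enter (0,6), '.' pass, move left to (0,5)
Step 2: enter (0,5), '/' deflects left->down, move down to (1,5)
Step 3: enter (1,5), '.' pass, move down to (2,5)
Step 4: enter (2,5), '/' deflects down->left, move left to (2,4)
Step 5: enter (2,4), '.' pass, move left to (2,3)
Step 6: enter (2,3), '.' pass, move left to (2,2)
Step 7: enter (2,2), '/' deflects left->down, move down to (3,2)
Step 8: enter (3,2), '.' pass, move down to (4,2)
Step 9: enter (4,2), '.' pass, move down to (5,2)
Step 10: enter (5,2), '.' pass, move down to (6,2)
Step 11: enter (6,2), '.' pass, move down to (7,2)
Step 12: enter (7,2), '\' deflects down->right, move right to (7,3)
Step 13: enter (7,3), '.' pass, move right to (7,4)
Step 14: enter (7,4), '@' teleport (7,4)->(0,2), also enter (0,2), move right to (0,3)
Step 15: enter (0,3), '.' pass, move right to (0,4)
Step 16: enter (0,4), '.' pass, move right to (0,5)
Step 17: enter (0,5), '/' deflects right->up, move up to (-1,5)
Step 18: at (-1,5) — EXIT via top edge, pos 5
Path length (cell visits): 18

Answer: 18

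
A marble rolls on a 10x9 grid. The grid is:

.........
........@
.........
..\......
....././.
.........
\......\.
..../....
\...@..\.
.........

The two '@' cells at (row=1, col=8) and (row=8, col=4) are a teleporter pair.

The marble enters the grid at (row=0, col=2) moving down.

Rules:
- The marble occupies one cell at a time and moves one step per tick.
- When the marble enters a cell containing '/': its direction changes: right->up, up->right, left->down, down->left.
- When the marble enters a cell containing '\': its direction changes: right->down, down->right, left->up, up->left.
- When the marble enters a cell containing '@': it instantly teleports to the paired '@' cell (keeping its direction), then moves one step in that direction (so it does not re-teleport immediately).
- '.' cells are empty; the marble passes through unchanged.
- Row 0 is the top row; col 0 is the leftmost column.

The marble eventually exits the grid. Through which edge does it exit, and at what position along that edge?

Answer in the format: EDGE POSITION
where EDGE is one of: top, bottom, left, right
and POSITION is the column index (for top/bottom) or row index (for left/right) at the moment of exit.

Answer: right 3

Derivation:
Step 1: enter (0,2), '.' pass, move down to (1,2)
Step 2: enter (1,2), '.' pass, move down to (2,2)
Step 3: enter (2,2), '.' pass, move down to (3,2)
Step 4: enter (3,2), '\' deflects down->right, move right to (3,3)
Step 5: enter (3,3), '.' pass, move right to (3,4)
Step 6: enter (3,4), '.' pass, move right to (3,5)
Step 7: enter (3,5), '.' pass, move right to (3,6)
Step 8: enter (3,6), '.' pass, move right to (3,7)
Step 9: enter (3,7), '.' pass, move right to (3,8)
Step 10: enter (3,8), '.' pass, move right to (3,9)
Step 11: at (3,9) — EXIT via right edge, pos 3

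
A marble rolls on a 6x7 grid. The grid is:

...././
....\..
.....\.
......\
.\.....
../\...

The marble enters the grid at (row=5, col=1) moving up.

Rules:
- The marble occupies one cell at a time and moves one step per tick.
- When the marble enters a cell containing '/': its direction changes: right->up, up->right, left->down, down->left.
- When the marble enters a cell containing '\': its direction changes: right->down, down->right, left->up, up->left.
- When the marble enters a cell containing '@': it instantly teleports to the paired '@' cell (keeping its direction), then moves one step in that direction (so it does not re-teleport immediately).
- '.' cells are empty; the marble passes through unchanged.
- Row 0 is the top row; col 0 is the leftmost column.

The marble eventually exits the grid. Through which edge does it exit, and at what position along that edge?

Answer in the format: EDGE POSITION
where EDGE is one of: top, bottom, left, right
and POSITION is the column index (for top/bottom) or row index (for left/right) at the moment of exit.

Answer: left 4

Derivation:
Step 1: enter (5,1), '.' pass, move up to (4,1)
Step 2: enter (4,1), '\' deflects up->left, move left to (4,0)
Step 3: enter (4,0), '.' pass, move left to (4,-1)
Step 4: at (4,-1) — EXIT via left edge, pos 4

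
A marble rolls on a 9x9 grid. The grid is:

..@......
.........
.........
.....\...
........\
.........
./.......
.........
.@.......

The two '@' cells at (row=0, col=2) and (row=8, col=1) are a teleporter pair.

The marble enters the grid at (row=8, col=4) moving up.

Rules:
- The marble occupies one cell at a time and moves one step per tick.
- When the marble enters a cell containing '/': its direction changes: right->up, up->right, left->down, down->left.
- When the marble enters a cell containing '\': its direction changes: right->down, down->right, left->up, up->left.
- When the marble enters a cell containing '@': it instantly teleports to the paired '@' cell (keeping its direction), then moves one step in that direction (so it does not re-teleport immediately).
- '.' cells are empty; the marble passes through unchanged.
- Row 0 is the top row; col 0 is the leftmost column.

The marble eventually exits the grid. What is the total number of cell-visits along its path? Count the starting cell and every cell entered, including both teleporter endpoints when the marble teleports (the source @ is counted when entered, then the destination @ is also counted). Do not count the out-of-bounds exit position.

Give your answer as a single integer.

Step 1: enter (8,4), '.' pass, move up to (7,4)
Step 2: enter (7,4), '.' pass, move up to (6,4)
Step 3: enter (6,4), '.' pass, move up to (5,4)
Step 4: enter (5,4), '.' pass, move up to (4,4)
Step 5: enter (4,4), '.' pass, move up to (3,4)
Step 6: enter (3,4), '.' pass, move up to (2,4)
Step 7: enter (2,4), '.' pass, move up to (1,4)
Step 8: enter (1,4), '.' pass, move up to (0,4)
Step 9: enter (0,4), '.' pass, move up to (-1,4)
Step 10: at (-1,4) — EXIT via top edge, pos 4
Path length (cell visits): 9

Answer: 9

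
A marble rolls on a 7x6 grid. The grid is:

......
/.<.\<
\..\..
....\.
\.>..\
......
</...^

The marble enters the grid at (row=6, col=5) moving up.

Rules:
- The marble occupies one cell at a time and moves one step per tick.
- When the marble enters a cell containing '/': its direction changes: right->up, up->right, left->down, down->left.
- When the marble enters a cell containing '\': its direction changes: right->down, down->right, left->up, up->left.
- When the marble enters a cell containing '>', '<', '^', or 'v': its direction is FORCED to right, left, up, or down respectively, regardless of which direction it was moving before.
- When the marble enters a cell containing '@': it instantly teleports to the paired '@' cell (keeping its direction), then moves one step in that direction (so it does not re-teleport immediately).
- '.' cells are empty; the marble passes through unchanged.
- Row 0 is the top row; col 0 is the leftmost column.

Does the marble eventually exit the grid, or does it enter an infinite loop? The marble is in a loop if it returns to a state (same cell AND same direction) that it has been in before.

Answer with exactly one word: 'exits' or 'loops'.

Answer: loops

Derivation:
Step 1: enter (6,5), '^' forces up->up, move up to (5,5)
Step 2: enter (5,5), '.' pass, move up to (4,5)
Step 3: enter (4,5), '\' deflects up->left, move left to (4,4)
Step 4: enter (4,4), '.' pass, move left to (4,3)
Step 5: enter (4,3), '.' pass, move left to (4,2)
Step 6: enter (4,2), '>' forces left->right, move right to (4,3)
Step 7: enter (4,3), '.' pass, move right to (4,4)
Step 8: enter (4,4), '.' pass, move right to (4,5)
Step 9: enter (4,5), '\' deflects right->down, move down to (5,5)
Step 10: enter (5,5), '.' pass, move down to (6,5)
Step 11: enter (6,5), '^' forces down->up, move up to (5,5)
Step 12: at (5,5) dir=up — LOOP DETECTED (seen before)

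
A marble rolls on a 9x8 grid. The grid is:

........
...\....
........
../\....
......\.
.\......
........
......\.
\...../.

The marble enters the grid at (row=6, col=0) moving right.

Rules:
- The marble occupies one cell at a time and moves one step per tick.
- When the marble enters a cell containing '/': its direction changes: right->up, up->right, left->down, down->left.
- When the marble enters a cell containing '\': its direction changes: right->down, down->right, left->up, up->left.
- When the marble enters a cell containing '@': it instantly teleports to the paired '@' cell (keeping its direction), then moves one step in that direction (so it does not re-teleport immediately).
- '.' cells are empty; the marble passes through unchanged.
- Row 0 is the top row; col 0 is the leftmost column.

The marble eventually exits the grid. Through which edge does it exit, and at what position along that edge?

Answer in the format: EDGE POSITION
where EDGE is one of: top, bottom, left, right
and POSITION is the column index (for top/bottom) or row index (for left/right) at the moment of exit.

Step 1: enter (6,0), '.' pass, move right to (6,1)
Step 2: enter (6,1), '.' pass, move right to (6,2)
Step 3: enter (6,2), '.' pass, move right to (6,3)
Step 4: enter (6,3), '.' pass, move right to (6,4)
Step 5: enter (6,4), '.' pass, move right to (6,5)
Step 6: enter (6,5), '.' pass, move right to (6,6)
Step 7: enter (6,6), '.' pass, move right to (6,7)
Step 8: enter (6,7), '.' pass, move right to (6,8)
Step 9: at (6,8) — EXIT via right edge, pos 6

Answer: right 6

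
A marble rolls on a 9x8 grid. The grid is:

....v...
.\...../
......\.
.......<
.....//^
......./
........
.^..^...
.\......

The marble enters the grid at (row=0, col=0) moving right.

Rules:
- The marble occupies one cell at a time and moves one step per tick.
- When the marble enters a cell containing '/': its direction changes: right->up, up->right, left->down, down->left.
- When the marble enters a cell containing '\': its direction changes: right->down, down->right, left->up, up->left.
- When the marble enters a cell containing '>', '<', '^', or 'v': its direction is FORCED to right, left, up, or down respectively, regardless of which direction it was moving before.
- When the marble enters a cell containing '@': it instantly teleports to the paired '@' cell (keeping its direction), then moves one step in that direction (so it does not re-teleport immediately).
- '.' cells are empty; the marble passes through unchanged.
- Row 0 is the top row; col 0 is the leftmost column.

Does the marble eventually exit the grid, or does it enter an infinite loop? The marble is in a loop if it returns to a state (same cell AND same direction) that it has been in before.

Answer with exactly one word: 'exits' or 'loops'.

Answer: loops

Derivation:
Step 1: enter (0,0), '.' pass, move right to (0,1)
Step 2: enter (0,1), '.' pass, move right to (0,2)
Step 3: enter (0,2), '.' pass, move right to (0,3)
Step 4: enter (0,3), '.' pass, move right to (0,4)
Step 5: enter (0,4), 'v' forces right->down, move down to (1,4)
Step 6: enter (1,4), '.' pass, move down to (2,4)
Step 7: enter (2,4), '.' pass, move down to (3,4)
Step 8: enter (3,4), '.' pass, move down to (4,4)
Step 9: enter (4,4), '.' pass, move down to (5,4)
Step 10: enter (5,4), '.' pass, move down to (6,4)
Step 11: enter (6,4), '.' pass, move down to (7,4)
Step 12: enter (7,4), '^' forces down->up, move up to (6,4)
Step 13: enter (6,4), '.' pass, move up to (5,4)
Step 14: enter (5,4), '.' pass, move up to (4,4)
Step 15: enter (4,4), '.' pass, move up to (3,4)
Step 16: enter (3,4), '.' pass, move up to (2,4)
Step 17: enter (2,4), '.' pass, move up to (1,4)
Step 18: enter (1,4), '.' pass, move up to (0,4)
Step 19: enter (0,4), 'v' forces up->down, move down to (1,4)
Step 20: at (1,4) dir=down — LOOP DETECTED (seen before)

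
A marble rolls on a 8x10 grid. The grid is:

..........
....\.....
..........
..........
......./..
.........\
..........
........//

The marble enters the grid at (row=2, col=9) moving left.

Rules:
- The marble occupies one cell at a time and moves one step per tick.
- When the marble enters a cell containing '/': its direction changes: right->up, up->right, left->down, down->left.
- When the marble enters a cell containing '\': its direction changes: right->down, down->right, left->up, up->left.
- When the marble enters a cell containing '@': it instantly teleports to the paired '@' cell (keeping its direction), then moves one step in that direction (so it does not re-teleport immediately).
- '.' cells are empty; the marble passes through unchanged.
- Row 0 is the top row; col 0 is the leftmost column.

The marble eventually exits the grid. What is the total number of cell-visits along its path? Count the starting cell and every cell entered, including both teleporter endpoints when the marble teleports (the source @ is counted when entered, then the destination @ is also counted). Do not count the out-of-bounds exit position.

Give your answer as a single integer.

Step 1: enter (2,9), '.' pass, move left to (2,8)
Step 2: enter (2,8), '.' pass, move left to (2,7)
Step 3: enter (2,7), '.' pass, move left to (2,6)
Step 4: enter (2,6), '.' pass, move left to (2,5)
Step 5: enter (2,5), '.' pass, move left to (2,4)
Step 6: enter (2,4), '.' pass, move left to (2,3)
Step 7: enter (2,3), '.' pass, move left to (2,2)
Step 8: enter (2,2), '.' pass, move left to (2,1)
Step 9: enter (2,1), '.' pass, move left to (2,0)
Step 10: enter (2,0), '.' pass, move left to (2,-1)
Step 11: at (2,-1) — EXIT via left edge, pos 2
Path length (cell visits): 10

Answer: 10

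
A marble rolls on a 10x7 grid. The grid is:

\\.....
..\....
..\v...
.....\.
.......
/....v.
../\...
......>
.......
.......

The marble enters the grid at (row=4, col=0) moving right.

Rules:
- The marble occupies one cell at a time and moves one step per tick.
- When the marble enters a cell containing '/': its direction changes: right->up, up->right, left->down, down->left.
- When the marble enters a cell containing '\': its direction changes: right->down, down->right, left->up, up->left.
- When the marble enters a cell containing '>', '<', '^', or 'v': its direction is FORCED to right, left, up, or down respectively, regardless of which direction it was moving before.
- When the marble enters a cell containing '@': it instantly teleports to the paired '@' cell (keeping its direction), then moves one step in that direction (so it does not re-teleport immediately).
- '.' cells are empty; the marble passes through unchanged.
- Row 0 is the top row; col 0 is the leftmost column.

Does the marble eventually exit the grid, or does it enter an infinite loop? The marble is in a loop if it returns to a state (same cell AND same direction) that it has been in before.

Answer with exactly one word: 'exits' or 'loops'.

Answer: exits

Derivation:
Step 1: enter (4,0), '.' pass, move right to (4,1)
Step 2: enter (4,1), '.' pass, move right to (4,2)
Step 3: enter (4,2), '.' pass, move right to (4,3)
Step 4: enter (4,3), '.' pass, move right to (4,4)
Step 5: enter (4,4), '.' pass, move right to (4,5)
Step 6: enter (4,5), '.' pass, move right to (4,6)
Step 7: enter (4,6), '.' pass, move right to (4,7)
Step 8: at (4,7) — EXIT via right edge, pos 4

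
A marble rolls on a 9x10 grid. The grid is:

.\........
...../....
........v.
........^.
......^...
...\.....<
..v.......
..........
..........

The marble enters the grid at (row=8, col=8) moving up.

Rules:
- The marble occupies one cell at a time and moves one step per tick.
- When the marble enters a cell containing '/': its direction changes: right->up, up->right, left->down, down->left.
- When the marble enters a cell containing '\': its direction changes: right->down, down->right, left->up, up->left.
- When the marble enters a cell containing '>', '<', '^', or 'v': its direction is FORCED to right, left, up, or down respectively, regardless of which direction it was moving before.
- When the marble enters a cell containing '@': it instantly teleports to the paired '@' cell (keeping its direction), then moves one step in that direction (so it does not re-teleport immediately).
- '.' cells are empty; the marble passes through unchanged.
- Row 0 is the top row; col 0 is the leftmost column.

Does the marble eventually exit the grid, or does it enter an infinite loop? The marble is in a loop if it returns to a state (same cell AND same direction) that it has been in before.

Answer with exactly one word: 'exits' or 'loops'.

Answer: loops

Derivation:
Step 1: enter (8,8), '.' pass, move up to (7,8)
Step 2: enter (7,8), '.' pass, move up to (6,8)
Step 3: enter (6,8), '.' pass, move up to (5,8)
Step 4: enter (5,8), '.' pass, move up to (4,8)
Step 5: enter (4,8), '.' pass, move up to (3,8)
Step 6: enter (3,8), '^' forces up->up, move up to (2,8)
Step 7: enter (2,8), 'v' forces up->down, move down to (3,8)
Step 8: enter (3,8), '^' forces down->up, move up to (2,8)
Step 9: at (2,8) dir=up — LOOP DETECTED (seen before)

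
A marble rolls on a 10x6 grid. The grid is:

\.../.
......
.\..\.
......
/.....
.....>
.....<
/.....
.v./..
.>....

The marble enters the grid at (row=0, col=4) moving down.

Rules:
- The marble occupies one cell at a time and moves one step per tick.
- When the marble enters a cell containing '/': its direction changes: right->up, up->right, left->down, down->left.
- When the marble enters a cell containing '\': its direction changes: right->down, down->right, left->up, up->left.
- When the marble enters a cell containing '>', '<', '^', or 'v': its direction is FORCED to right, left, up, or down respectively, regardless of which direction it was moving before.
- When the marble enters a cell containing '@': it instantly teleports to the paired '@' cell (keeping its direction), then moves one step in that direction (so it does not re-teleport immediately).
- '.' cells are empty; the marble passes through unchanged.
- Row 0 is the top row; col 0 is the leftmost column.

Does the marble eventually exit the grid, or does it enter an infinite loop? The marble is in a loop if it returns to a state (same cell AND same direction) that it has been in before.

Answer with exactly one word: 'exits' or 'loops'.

Step 1: enter (0,4), '/' deflects down->left, move left to (0,3)
Step 2: enter (0,3), '.' pass, move left to (0,2)
Step 3: enter (0,2), '.' pass, move left to (0,1)
Step 4: enter (0,1), '.' pass, move left to (0,0)
Step 5: enter (0,0), '\' deflects left->up, move up to (-1,0)
Step 6: at (-1,0) — EXIT via top edge, pos 0

Answer: exits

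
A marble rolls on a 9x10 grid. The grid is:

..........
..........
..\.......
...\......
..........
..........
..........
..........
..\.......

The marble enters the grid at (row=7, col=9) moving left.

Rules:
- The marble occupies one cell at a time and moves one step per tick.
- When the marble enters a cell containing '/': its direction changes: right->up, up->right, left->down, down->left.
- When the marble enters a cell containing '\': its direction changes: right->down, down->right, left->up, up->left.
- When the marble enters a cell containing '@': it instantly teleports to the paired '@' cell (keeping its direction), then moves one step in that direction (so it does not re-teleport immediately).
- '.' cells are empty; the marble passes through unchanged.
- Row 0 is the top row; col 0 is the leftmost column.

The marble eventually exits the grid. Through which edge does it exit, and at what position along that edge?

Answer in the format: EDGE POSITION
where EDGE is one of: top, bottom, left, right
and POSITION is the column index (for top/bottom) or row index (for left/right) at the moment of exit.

Step 1: enter (7,9), '.' pass, move left to (7,8)
Step 2: enter (7,8), '.' pass, move left to (7,7)
Step 3: enter (7,7), '.' pass, move left to (7,6)
Step 4: enter (7,6), '.' pass, move left to (7,5)
Step 5: enter (7,5), '.' pass, move left to (7,4)
Step 6: enter (7,4), '.' pass, move left to (7,3)
Step 7: enter (7,3), '.' pass, move left to (7,2)
Step 8: enter (7,2), '.' pass, move left to (7,1)
Step 9: enter (7,1), '.' pass, move left to (7,0)
Step 10: enter (7,0), '.' pass, move left to (7,-1)
Step 11: at (7,-1) — EXIT via left edge, pos 7

Answer: left 7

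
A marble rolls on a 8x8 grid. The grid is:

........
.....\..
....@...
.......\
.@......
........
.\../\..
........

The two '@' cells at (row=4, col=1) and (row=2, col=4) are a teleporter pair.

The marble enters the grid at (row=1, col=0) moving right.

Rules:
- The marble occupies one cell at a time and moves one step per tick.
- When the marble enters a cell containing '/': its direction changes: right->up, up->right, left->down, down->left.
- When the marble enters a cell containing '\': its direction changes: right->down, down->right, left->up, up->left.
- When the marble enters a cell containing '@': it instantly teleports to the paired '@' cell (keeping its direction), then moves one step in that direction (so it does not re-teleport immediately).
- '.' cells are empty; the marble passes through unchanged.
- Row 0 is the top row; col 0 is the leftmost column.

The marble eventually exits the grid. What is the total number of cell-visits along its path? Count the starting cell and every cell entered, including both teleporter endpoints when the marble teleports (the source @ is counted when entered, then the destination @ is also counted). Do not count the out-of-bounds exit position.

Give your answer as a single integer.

Answer: 13

Derivation:
Step 1: enter (1,0), '.' pass, move right to (1,1)
Step 2: enter (1,1), '.' pass, move right to (1,2)
Step 3: enter (1,2), '.' pass, move right to (1,3)
Step 4: enter (1,3), '.' pass, move right to (1,4)
Step 5: enter (1,4), '.' pass, move right to (1,5)
Step 6: enter (1,5), '\' deflects right->down, move down to (2,5)
Step 7: enter (2,5), '.' pass, move down to (3,5)
Step 8: enter (3,5), '.' pass, move down to (4,5)
Step 9: enter (4,5), '.' pass, move down to (5,5)
Step 10: enter (5,5), '.' pass, move down to (6,5)
Step 11: enter (6,5), '\' deflects down->right, move right to (6,6)
Step 12: enter (6,6), '.' pass, move right to (6,7)
Step 13: enter (6,7), '.' pass, move right to (6,8)
Step 14: at (6,8) — EXIT via right edge, pos 6
Path length (cell visits): 13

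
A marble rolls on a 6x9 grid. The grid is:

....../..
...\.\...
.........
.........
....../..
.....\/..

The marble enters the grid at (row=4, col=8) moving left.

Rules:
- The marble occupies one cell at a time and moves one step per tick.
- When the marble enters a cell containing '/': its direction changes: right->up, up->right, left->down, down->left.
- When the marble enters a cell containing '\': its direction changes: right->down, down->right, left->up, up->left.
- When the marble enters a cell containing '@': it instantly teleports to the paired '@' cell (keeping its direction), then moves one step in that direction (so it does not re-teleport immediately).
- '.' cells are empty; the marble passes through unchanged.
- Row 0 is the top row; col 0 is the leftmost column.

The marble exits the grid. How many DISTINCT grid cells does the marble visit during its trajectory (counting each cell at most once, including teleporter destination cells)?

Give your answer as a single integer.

Answer: 12

Derivation:
Step 1: enter (4,8), '.' pass, move left to (4,7)
Step 2: enter (4,7), '.' pass, move left to (4,6)
Step 3: enter (4,6), '/' deflects left->down, move down to (5,6)
Step 4: enter (5,6), '/' deflects down->left, move left to (5,5)
Step 5: enter (5,5), '\' deflects left->up, move up to (4,5)
Step 6: enter (4,5), '.' pass, move up to (3,5)
Step 7: enter (3,5), '.' pass, move up to (2,5)
Step 8: enter (2,5), '.' pass, move up to (1,5)
Step 9: enter (1,5), '\' deflects up->left, move left to (1,4)
Step 10: enter (1,4), '.' pass, move left to (1,3)
Step 11: enter (1,3), '\' deflects left->up, move up to (0,3)
Step 12: enter (0,3), '.' pass, move up to (-1,3)
Step 13: at (-1,3) — EXIT via top edge, pos 3
Distinct cells visited: 12 (path length 12)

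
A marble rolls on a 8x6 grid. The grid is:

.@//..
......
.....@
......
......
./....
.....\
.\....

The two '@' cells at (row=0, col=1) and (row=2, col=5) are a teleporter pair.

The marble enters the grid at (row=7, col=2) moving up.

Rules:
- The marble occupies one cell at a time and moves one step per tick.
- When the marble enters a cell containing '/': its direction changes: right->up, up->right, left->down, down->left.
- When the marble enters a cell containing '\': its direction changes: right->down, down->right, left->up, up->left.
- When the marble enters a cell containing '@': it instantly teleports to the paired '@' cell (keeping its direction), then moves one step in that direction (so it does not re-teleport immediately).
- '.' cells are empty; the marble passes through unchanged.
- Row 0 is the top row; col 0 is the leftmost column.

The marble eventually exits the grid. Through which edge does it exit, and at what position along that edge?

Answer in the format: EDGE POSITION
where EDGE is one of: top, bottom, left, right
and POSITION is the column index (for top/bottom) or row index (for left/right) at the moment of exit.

Answer: top 3

Derivation:
Step 1: enter (7,2), '.' pass, move up to (6,2)
Step 2: enter (6,2), '.' pass, move up to (5,2)
Step 3: enter (5,2), '.' pass, move up to (4,2)
Step 4: enter (4,2), '.' pass, move up to (3,2)
Step 5: enter (3,2), '.' pass, move up to (2,2)
Step 6: enter (2,2), '.' pass, move up to (1,2)
Step 7: enter (1,2), '.' pass, move up to (0,2)
Step 8: enter (0,2), '/' deflects up->right, move right to (0,3)
Step 9: enter (0,3), '/' deflects right->up, move up to (-1,3)
Step 10: at (-1,3) — EXIT via top edge, pos 3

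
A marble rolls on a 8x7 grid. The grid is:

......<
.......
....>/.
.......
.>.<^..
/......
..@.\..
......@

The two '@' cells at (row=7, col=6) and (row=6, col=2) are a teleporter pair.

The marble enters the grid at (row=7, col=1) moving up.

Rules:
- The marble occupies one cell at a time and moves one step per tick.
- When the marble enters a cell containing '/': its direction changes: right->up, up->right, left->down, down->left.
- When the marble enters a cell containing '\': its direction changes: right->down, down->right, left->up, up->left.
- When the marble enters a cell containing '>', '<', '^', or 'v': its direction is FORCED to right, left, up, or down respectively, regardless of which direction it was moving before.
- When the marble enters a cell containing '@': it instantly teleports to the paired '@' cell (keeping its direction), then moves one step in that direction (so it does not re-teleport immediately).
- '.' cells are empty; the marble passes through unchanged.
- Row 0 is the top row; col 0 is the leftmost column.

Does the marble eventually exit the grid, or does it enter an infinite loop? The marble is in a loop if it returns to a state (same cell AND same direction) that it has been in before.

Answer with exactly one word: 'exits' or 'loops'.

Answer: loops

Derivation:
Step 1: enter (7,1), '.' pass, move up to (6,1)
Step 2: enter (6,1), '.' pass, move up to (5,1)
Step 3: enter (5,1), '.' pass, move up to (4,1)
Step 4: enter (4,1), '>' forces up->right, move right to (4,2)
Step 5: enter (4,2), '.' pass, move right to (4,3)
Step 6: enter (4,3), '<' forces right->left, move left to (4,2)
Step 7: enter (4,2), '.' pass, move left to (4,1)
Step 8: enter (4,1), '>' forces left->right, move right to (4,2)
Step 9: at (4,2) dir=right — LOOP DETECTED (seen before)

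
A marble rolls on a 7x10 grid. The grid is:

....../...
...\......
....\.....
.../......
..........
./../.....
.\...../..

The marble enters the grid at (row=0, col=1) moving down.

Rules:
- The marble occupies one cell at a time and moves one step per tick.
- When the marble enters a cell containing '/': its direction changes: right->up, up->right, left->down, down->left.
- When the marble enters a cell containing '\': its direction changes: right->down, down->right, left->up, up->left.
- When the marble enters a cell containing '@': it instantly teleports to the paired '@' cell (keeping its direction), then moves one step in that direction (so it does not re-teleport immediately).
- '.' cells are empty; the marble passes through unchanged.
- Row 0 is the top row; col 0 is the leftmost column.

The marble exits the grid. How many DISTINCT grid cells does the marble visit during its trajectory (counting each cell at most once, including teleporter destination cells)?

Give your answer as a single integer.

Answer: 7

Derivation:
Step 1: enter (0,1), '.' pass, move down to (1,1)
Step 2: enter (1,1), '.' pass, move down to (2,1)
Step 3: enter (2,1), '.' pass, move down to (3,1)
Step 4: enter (3,1), '.' pass, move down to (4,1)
Step 5: enter (4,1), '.' pass, move down to (5,1)
Step 6: enter (5,1), '/' deflects down->left, move left to (5,0)
Step 7: enter (5,0), '.' pass, move left to (5,-1)
Step 8: at (5,-1) — EXIT via left edge, pos 5
Distinct cells visited: 7 (path length 7)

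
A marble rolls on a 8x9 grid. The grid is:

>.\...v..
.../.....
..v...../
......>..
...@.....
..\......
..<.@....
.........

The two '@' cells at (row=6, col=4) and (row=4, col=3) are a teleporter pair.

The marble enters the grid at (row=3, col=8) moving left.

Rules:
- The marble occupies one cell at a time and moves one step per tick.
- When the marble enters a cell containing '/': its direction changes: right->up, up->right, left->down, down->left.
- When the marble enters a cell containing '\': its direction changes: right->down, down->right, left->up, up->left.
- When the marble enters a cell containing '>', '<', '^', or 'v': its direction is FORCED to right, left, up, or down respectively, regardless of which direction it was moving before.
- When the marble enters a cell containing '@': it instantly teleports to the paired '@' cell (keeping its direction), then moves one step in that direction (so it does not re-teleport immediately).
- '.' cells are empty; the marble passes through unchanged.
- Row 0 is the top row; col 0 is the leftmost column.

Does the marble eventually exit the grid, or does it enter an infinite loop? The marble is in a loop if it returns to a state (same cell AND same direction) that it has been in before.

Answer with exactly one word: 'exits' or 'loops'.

Step 1: enter (3,8), '.' pass, move left to (3,7)
Step 2: enter (3,7), '.' pass, move left to (3,6)
Step 3: enter (3,6), '>' forces left->right, move right to (3,7)
Step 4: enter (3,7), '.' pass, move right to (3,8)
Step 5: enter (3,8), '.' pass, move right to (3,9)
Step 6: at (3,9) — EXIT via right edge, pos 3

Answer: exits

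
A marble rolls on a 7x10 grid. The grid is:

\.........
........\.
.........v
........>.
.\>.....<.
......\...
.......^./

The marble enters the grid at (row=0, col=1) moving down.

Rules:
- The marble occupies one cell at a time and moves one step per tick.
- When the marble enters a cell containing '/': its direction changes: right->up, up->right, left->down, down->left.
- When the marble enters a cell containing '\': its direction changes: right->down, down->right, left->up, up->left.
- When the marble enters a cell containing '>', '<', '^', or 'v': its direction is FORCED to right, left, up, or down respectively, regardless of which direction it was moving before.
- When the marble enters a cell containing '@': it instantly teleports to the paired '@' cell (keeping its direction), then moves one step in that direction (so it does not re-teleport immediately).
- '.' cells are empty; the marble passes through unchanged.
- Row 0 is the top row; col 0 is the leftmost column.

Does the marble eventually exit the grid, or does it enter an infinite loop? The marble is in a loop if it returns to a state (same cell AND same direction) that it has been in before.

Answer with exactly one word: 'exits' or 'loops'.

Step 1: enter (0,1), '.' pass, move down to (1,1)
Step 2: enter (1,1), '.' pass, move down to (2,1)
Step 3: enter (2,1), '.' pass, move down to (3,1)
Step 4: enter (3,1), '.' pass, move down to (4,1)
Step 5: enter (4,1), '\' deflects down->right, move right to (4,2)
Step 6: enter (4,2), '>' forces right->right, move right to (4,3)
Step 7: enter (4,3), '.' pass, move right to (4,4)
Step 8: enter (4,4), '.' pass, move right to (4,5)
Step 9: enter (4,5), '.' pass, move right to (4,6)
Step 10: enter (4,6), '.' pass, move right to (4,7)
Step 11: enter (4,7), '.' pass, move right to (4,8)
Step 12: enter (4,8), '<' forces right->left, move left to (4,7)
Step 13: enter (4,7), '.' pass, move left to (4,6)
Step 14: enter (4,6), '.' pass, move left to (4,5)
Step 15: enter (4,5), '.' pass, move left to (4,4)
Step 16: enter (4,4), '.' pass, move left to (4,3)
Step 17: enter (4,3), '.' pass, move left to (4,2)
Step 18: enter (4,2), '>' forces left->right, move right to (4,3)
Step 19: at (4,3) dir=right — LOOP DETECTED (seen before)

Answer: loops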